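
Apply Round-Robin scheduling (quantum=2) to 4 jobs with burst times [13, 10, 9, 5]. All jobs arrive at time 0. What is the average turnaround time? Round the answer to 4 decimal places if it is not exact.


Time quantum = 2
Execution trace:
  J1 runs 2 units, time = 2
  J2 runs 2 units, time = 4
  J3 runs 2 units, time = 6
  J4 runs 2 units, time = 8
  J1 runs 2 units, time = 10
  J2 runs 2 units, time = 12
  J3 runs 2 units, time = 14
  J4 runs 2 units, time = 16
  J1 runs 2 units, time = 18
  J2 runs 2 units, time = 20
  J3 runs 2 units, time = 22
  J4 runs 1 units, time = 23
  J1 runs 2 units, time = 25
  J2 runs 2 units, time = 27
  J3 runs 2 units, time = 29
  J1 runs 2 units, time = 31
  J2 runs 2 units, time = 33
  J3 runs 1 units, time = 34
  J1 runs 2 units, time = 36
  J1 runs 1 units, time = 37
Finish times: [37, 33, 34, 23]
Average turnaround = 127/4 = 31.75

31.75


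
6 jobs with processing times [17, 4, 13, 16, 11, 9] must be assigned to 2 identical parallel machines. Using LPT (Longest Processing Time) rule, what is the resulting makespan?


Sort jobs in decreasing order (LPT): [17, 16, 13, 11, 9, 4]
Assign each job to the least loaded machine:
  Machine 1: jobs [17, 11, 9], load = 37
  Machine 2: jobs [16, 13, 4], load = 33
Makespan = max load = 37

37


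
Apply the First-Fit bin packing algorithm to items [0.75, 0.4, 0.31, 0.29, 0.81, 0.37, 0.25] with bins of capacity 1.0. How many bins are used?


Place items sequentially using First-Fit:
  Item 0.75 -> new Bin 1
  Item 0.4 -> new Bin 2
  Item 0.31 -> Bin 2 (now 0.71)
  Item 0.29 -> Bin 2 (now 1.0)
  Item 0.81 -> new Bin 3
  Item 0.37 -> new Bin 4
  Item 0.25 -> Bin 1 (now 1.0)
Total bins used = 4

4


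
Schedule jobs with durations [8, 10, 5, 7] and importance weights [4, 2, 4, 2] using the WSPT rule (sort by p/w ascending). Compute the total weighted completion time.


Compute p/w ratios and sort ascending (WSPT): [(5, 4), (8, 4), (7, 2), (10, 2)]
Compute weighted completion times:
  Job (p=5,w=4): C=5, w*C=4*5=20
  Job (p=8,w=4): C=13, w*C=4*13=52
  Job (p=7,w=2): C=20, w*C=2*20=40
  Job (p=10,w=2): C=30, w*C=2*30=60
Total weighted completion time = 172

172


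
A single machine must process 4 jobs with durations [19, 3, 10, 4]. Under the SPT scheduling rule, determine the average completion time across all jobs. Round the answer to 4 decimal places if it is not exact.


Sort jobs by processing time (SPT order): [3, 4, 10, 19]
Compute completion times sequentially:
  Job 1: processing = 3, completes at 3
  Job 2: processing = 4, completes at 7
  Job 3: processing = 10, completes at 17
  Job 4: processing = 19, completes at 36
Sum of completion times = 63
Average completion time = 63/4 = 15.75

15.75


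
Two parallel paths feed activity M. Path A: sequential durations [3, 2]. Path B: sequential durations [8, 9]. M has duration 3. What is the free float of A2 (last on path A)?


ES(A2) = sum of predecessors on chain A = 3
EF(A2) = ES + duration = 3 + 2 = 5
Successor of A2 is M. ES(M) = max(sum(A), sum(B)) = max(5, 17) = 17
Free float = ES(successor) - EF(current) = 17 - 5 = 12

12


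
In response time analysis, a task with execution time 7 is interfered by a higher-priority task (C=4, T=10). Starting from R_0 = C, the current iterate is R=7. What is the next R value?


R_next = C + ceil(R_prev / T_hp) * C_hp
ceil(7 / 10) = ceil(0.7) = 1
Interference = 1 * 4 = 4
R_next = 7 + 4 = 11

11


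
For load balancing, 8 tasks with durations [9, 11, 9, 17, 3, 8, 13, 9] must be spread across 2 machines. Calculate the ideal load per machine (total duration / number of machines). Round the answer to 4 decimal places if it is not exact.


Total processing time = 9 + 11 + 9 + 17 + 3 + 8 + 13 + 9 = 79
Number of machines = 2
Ideal balanced load = 79 / 2 = 39.5

39.5


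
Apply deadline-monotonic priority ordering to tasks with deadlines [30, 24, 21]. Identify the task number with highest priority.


Sort tasks by relative deadline (ascending):
  Task 3: deadline = 21
  Task 2: deadline = 24
  Task 1: deadline = 30
Priority order (highest first): [3, 2, 1]
Highest priority task = 3

3


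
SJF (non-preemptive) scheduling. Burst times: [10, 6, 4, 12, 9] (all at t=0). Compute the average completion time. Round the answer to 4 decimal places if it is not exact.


SJF order (ascending): [4, 6, 9, 10, 12]
Completion times:
  Job 1: burst=4, C=4
  Job 2: burst=6, C=10
  Job 3: burst=9, C=19
  Job 4: burst=10, C=29
  Job 5: burst=12, C=41
Average completion = 103/5 = 20.6

20.6


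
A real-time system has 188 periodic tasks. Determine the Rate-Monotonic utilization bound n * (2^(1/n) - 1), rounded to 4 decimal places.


Compute 2^(1/188) = 1.0036937583
Subtract 1: 1.0036937583 - 1 = 0.0036937583
Multiply by n: 188 * 0.0036937583 = 0.6944265604
Round to 4 dp: 0.6944

0.6944


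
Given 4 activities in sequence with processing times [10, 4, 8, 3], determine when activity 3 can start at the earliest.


Activity 3 starts after activities 1 through 2 complete.
Predecessor durations: [10, 4]
ES = 10 + 4 = 14

14


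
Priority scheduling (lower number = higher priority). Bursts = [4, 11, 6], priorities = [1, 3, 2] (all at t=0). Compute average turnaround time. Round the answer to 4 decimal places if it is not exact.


Sort by priority (ascending = highest first):
Order: [(1, 4), (2, 6), (3, 11)]
Completion times:
  Priority 1, burst=4, C=4
  Priority 2, burst=6, C=10
  Priority 3, burst=11, C=21
Average turnaround = 35/3 = 11.6667

11.6667


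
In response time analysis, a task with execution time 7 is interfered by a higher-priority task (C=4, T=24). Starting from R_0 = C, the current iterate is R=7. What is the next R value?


R_next = C + ceil(R_prev / T_hp) * C_hp
ceil(7 / 24) = ceil(0.2917) = 1
Interference = 1 * 4 = 4
R_next = 7 + 4 = 11

11


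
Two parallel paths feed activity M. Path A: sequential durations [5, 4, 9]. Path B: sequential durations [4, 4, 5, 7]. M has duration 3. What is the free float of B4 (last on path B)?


ES(B4) = sum of predecessors on chain B = 13
EF(B4) = ES + duration = 13 + 7 = 20
Successor of B4 is M. ES(M) = max(sum(A), sum(B)) = max(18, 20) = 20
Free float = ES(successor) - EF(current) = 20 - 20 = 0

0


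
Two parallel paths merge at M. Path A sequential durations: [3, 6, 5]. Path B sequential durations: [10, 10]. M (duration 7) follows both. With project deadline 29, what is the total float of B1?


Forward pass: ES(B1) = sum of predecessors on chain B = 0
EF = ES + duration = 0 + 10 = 10
Backward pass: LF(M) = deadline = 29; LS(M) = 29 - 7 = 22
LF(B1) = LS(M) - sum(successors on chain B) = 22 - 10 = 12
LS = LF - duration = 12 - 10 = 2
Total float = LS - ES = 2 - 0 = 2

2


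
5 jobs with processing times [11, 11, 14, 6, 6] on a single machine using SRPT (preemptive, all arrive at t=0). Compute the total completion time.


Since all jobs arrive at t=0, SRPT equals SPT ordering.
SPT order: [6, 6, 11, 11, 14]
Completion times:
  Job 1: p=6, C=6
  Job 2: p=6, C=12
  Job 3: p=11, C=23
  Job 4: p=11, C=34
  Job 5: p=14, C=48
Total completion time = 6 + 12 + 23 + 34 + 48 = 123

123


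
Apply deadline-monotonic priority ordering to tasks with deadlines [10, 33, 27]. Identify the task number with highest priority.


Sort tasks by relative deadline (ascending):
  Task 1: deadline = 10
  Task 3: deadline = 27
  Task 2: deadline = 33
Priority order (highest first): [1, 3, 2]
Highest priority task = 1

1


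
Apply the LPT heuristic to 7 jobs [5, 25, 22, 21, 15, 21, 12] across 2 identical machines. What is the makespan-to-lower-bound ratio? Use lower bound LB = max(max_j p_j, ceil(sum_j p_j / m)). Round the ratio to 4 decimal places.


LPT order: [25, 22, 21, 21, 15, 12, 5]
Machine loads after assignment: [63, 58]
LPT makespan = 63
Lower bound = max(max_job, ceil(total/2)) = max(25, 61) = 61
Ratio = 63 / 61 = 1.0328

1.0328


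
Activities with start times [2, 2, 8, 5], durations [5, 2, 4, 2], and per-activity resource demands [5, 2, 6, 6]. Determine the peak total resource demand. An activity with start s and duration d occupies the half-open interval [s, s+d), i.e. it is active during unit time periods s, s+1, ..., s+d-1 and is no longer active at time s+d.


Each activity i is active on [start_i, start_i + duration_i).
Compute total resource usage per time slot:
  t=0: active resources = [], total = 0
  t=1: active resources = [], total = 0
  t=2: active resources = [5, 2], total = 7
  t=3: active resources = [5, 2], total = 7
  t=4: active resources = [5], total = 5
  t=5: active resources = [5, 6], total = 11
  t=6: active resources = [5, 6], total = 11
  t=7: active resources = [], total = 0
  t=8: active resources = [6], total = 6
  t=9: active resources = [6], total = 6
  t=10: active resources = [6], total = 6
  t=11: active resources = [6], total = 6
Peak resource demand = 11

11


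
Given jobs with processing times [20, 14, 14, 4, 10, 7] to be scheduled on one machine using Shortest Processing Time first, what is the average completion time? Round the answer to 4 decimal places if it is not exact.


Sort jobs by processing time (SPT order): [4, 7, 10, 14, 14, 20]
Compute completion times sequentially:
  Job 1: processing = 4, completes at 4
  Job 2: processing = 7, completes at 11
  Job 3: processing = 10, completes at 21
  Job 4: processing = 14, completes at 35
  Job 5: processing = 14, completes at 49
  Job 6: processing = 20, completes at 69
Sum of completion times = 189
Average completion time = 189/6 = 31.5

31.5


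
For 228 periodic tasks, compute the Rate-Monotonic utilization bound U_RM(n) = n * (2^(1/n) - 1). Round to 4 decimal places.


Compute 2^(1/228) = 1.0030447451
Subtract 1: 1.0030447451 - 1 = 0.0030447451
Multiply by n: 228 * 0.0030447451 = 0.6942018828
Round to 4 dp: 0.6942

0.6942


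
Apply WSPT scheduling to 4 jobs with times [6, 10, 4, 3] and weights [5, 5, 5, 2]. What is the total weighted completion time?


Compute p/w ratios and sort ascending (WSPT): [(4, 5), (6, 5), (3, 2), (10, 5)]
Compute weighted completion times:
  Job (p=4,w=5): C=4, w*C=5*4=20
  Job (p=6,w=5): C=10, w*C=5*10=50
  Job (p=3,w=2): C=13, w*C=2*13=26
  Job (p=10,w=5): C=23, w*C=5*23=115
Total weighted completion time = 211

211


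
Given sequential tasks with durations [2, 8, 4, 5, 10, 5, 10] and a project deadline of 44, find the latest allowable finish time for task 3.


LF(activity 3) = deadline - sum of successor durations
Successors: activities 4 through 7 with durations [5, 10, 5, 10]
Sum of successor durations = 30
LF = 44 - 30 = 14

14


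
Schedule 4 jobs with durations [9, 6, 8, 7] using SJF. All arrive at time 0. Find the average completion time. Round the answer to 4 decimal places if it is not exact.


SJF order (ascending): [6, 7, 8, 9]
Completion times:
  Job 1: burst=6, C=6
  Job 2: burst=7, C=13
  Job 3: burst=8, C=21
  Job 4: burst=9, C=30
Average completion = 70/4 = 17.5

17.5


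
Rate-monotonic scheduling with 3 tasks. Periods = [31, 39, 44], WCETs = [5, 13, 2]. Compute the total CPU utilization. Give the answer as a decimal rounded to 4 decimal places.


Compute individual utilizations (exact fractions):
  Task 1: C/T = 5/31 (approx. 0.1613)
  Task 2: C/T = 13/39 = 1/3 (approx. 0.3333)
  Task 3: C/T = 2/44 = 1/22 (approx. 0.0455)
Total utilization U = 5/31 + 1/3 + 1/22 = 1105/2046
Rounded to 4 decimal places: U = 0.5401
RM (Liu & Layland) bound for 3 tasks = 0.779763; compare with U = 1105/2046 (approx. 0.540078)
U <= bound, so schedulable by RM sufficient condition.

0.5401


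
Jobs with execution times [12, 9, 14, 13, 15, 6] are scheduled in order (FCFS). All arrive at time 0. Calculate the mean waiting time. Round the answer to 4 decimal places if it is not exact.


FCFS order (as given): [12, 9, 14, 13, 15, 6]
Waiting times:
  Job 1: wait = 0
  Job 2: wait = 12
  Job 3: wait = 21
  Job 4: wait = 35
  Job 5: wait = 48
  Job 6: wait = 63
Sum of waiting times = 179
Average waiting time = 179/6 = 29.8333

29.8333


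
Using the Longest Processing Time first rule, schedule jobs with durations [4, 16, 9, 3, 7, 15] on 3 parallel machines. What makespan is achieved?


Sort jobs in decreasing order (LPT): [16, 15, 9, 7, 4, 3]
Assign each job to the least loaded machine:
  Machine 1: jobs [16, 3], load = 19
  Machine 2: jobs [15, 4], load = 19
  Machine 3: jobs [9, 7], load = 16
Makespan = max load = 19

19


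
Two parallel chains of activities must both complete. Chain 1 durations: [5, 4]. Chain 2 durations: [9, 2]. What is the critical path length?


Path A total = 5 + 4 = 9
Path B total = 9 + 2 = 11
Critical path = longest path = max(9, 11) = 11

11


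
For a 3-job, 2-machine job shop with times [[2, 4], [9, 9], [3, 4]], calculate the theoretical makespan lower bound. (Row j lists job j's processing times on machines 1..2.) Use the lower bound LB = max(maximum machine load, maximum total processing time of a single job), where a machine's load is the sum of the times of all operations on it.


Machine loads:
  Machine 1: 2 + 9 + 3 = 14
  Machine 2: 4 + 9 + 4 = 17
Max machine load = 17
Job totals:
  Job 1: 6
  Job 2: 18
  Job 3: 7
Max job total = 18
Lower bound = max(17, 18) = 18

18


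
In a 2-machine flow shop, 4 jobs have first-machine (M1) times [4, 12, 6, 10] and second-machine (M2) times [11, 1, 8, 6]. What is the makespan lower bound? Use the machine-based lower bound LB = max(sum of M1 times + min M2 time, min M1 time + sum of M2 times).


LB1 = sum(M1 times) + min(M2 times) = 32 + 1 = 33
LB2 = min(M1 times) + sum(M2 times) = 4 + 26 = 30
Lower bound = max(LB1, LB2) = max(33, 30) = 33

33


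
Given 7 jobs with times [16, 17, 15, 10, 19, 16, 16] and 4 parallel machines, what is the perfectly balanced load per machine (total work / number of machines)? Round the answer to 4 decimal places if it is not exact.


Total processing time = 16 + 17 + 15 + 10 + 19 + 16 + 16 = 109
Number of machines = 4
Ideal balanced load = 109 / 4 = 27.25

27.25


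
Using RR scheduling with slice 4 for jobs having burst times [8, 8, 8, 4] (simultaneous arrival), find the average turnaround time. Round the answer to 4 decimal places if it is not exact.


Time quantum = 4
Execution trace:
  J1 runs 4 units, time = 4
  J2 runs 4 units, time = 8
  J3 runs 4 units, time = 12
  J4 runs 4 units, time = 16
  J1 runs 4 units, time = 20
  J2 runs 4 units, time = 24
  J3 runs 4 units, time = 28
Finish times: [20, 24, 28, 16]
Average turnaround = 88/4 = 22.0

22.0


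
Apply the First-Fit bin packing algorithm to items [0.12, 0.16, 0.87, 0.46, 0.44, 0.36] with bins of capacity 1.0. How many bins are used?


Place items sequentially using First-Fit:
  Item 0.12 -> new Bin 1
  Item 0.16 -> Bin 1 (now 0.28)
  Item 0.87 -> new Bin 2
  Item 0.46 -> Bin 1 (now 0.74)
  Item 0.44 -> new Bin 3
  Item 0.36 -> Bin 3 (now 0.8)
Total bins used = 3

3


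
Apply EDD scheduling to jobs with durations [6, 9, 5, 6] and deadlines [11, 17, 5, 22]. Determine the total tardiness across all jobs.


Sort by due date (EDD order): [(5, 5), (6, 11), (9, 17), (6, 22)]
Compute completion times and tardiness:
  Job 1: p=5, d=5, C=5, tardiness=max(0,5-5)=0
  Job 2: p=6, d=11, C=11, tardiness=max(0,11-11)=0
  Job 3: p=9, d=17, C=20, tardiness=max(0,20-17)=3
  Job 4: p=6, d=22, C=26, tardiness=max(0,26-22)=4
Total tardiness = 7

7


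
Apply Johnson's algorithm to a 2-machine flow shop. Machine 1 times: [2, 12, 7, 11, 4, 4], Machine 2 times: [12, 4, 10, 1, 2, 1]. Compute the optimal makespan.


Apply Johnson's rule:
  Group 1 (a <= b): [(1, 2, 12), (3, 7, 10)]
  Group 2 (a > b): [(2, 12, 4), (5, 4, 2), (4, 11, 1), (6, 4, 1)]
Optimal job order: [1, 3, 2, 5, 4, 6]
Schedule:
  Job 1: M1 done at 2, M2 done at 14
  Job 3: M1 done at 9, M2 done at 24
  Job 2: M1 done at 21, M2 done at 28
  Job 5: M1 done at 25, M2 done at 30
  Job 4: M1 done at 36, M2 done at 37
  Job 6: M1 done at 40, M2 done at 41
Makespan = 41

41


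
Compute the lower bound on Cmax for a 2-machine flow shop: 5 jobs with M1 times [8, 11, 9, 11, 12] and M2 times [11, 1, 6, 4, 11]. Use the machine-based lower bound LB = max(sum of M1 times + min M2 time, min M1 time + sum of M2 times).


LB1 = sum(M1 times) + min(M2 times) = 51 + 1 = 52
LB2 = min(M1 times) + sum(M2 times) = 8 + 33 = 41
Lower bound = max(LB1, LB2) = max(52, 41) = 52

52


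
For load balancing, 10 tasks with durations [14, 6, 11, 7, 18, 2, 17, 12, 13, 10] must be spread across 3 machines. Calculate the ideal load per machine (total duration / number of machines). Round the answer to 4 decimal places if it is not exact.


Total processing time = 14 + 6 + 11 + 7 + 18 + 2 + 17 + 12 + 13 + 10 = 110
Number of machines = 3
Ideal balanced load = 110 / 3 = 36.6667

36.6667


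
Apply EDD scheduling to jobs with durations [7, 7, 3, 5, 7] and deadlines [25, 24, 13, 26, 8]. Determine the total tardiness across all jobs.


Sort by due date (EDD order): [(7, 8), (3, 13), (7, 24), (7, 25), (5, 26)]
Compute completion times and tardiness:
  Job 1: p=7, d=8, C=7, tardiness=max(0,7-8)=0
  Job 2: p=3, d=13, C=10, tardiness=max(0,10-13)=0
  Job 3: p=7, d=24, C=17, tardiness=max(0,17-24)=0
  Job 4: p=7, d=25, C=24, tardiness=max(0,24-25)=0
  Job 5: p=5, d=26, C=29, tardiness=max(0,29-26)=3
Total tardiness = 3

3


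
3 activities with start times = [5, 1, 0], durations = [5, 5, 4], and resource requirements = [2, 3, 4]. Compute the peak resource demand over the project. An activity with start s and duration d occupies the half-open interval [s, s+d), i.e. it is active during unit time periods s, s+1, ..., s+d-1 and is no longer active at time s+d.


Each activity i is active on [start_i, start_i + duration_i).
Compute total resource usage per time slot:
  t=0: active resources = [4], total = 4
  t=1: active resources = [3, 4], total = 7
  t=2: active resources = [3, 4], total = 7
  t=3: active resources = [3, 4], total = 7
  t=4: active resources = [3], total = 3
  t=5: active resources = [2, 3], total = 5
  t=6: active resources = [2], total = 2
  t=7: active resources = [2], total = 2
  t=8: active resources = [2], total = 2
  t=9: active resources = [2], total = 2
Peak resource demand = 7

7


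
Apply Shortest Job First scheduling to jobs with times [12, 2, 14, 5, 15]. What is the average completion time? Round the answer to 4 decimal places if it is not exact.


SJF order (ascending): [2, 5, 12, 14, 15]
Completion times:
  Job 1: burst=2, C=2
  Job 2: burst=5, C=7
  Job 3: burst=12, C=19
  Job 4: burst=14, C=33
  Job 5: burst=15, C=48
Average completion = 109/5 = 21.8

21.8


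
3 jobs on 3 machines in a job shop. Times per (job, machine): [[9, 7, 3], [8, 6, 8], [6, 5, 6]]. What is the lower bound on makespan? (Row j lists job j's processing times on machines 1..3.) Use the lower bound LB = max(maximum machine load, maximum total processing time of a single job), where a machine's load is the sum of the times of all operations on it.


Machine loads:
  Machine 1: 9 + 8 + 6 = 23
  Machine 2: 7 + 6 + 5 = 18
  Machine 3: 3 + 8 + 6 = 17
Max machine load = 23
Job totals:
  Job 1: 19
  Job 2: 22
  Job 3: 17
Max job total = 22
Lower bound = max(23, 22) = 23

23


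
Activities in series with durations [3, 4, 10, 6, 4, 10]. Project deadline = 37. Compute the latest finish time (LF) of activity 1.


LF(activity 1) = deadline - sum of successor durations
Successors: activities 2 through 6 with durations [4, 10, 6, 4, 10]
Sum of successor durations = 34
LF = 37 - 34 = 3

3


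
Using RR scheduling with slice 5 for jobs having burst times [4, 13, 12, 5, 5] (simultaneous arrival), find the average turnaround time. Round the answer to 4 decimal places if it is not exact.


Time quantum = 5
Execution trace:
  J1 runs 4 units, time = 4
  J2 runs 5 units, time = 9
  J3 runs 5 units, time = 14
  J4 runs 5 units, time = 19
  J5 runs 5 units, time = 24
  J2 runs 5 units, time = 29
  J3 runs 5 units, time = 34
  J2 runs 3 units, time = 37
  J3 runs 2 units, time = 39
Finish times: [4, 37, 39, 19, 24]
Average turnaround = 123/5 = 24.6

24.6


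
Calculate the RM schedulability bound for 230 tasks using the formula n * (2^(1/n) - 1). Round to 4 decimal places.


Compute 2^(1/230) = 1.0030182291
Subtract 1: 1.0030182291 - 1 = 0.0030182291
Multiply by n: 230 * 0.0030182291 = 0.6941926930
Round to 4 dp: 0.6942

0.6942


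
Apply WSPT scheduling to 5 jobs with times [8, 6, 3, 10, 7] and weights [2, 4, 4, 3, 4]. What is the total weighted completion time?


Compute p/w ratios and sort ascending (WSPT): [(3, 4), (6, 4), (7, 4), (10, 3), (8, 2)]
Compute weighted completion times:
  Job (p=3,w=4): C=3, w*C=4*3=12
  Job (p=6,w=4): C=9, w*C=4*9=36
  Job (p=7,w=4): C=16, w*C=4*16=64
  Job (p=10,w=3): C=26, w*C=3*26=78
  Job (p=8,w=2): C=34, w*C=2*34=68
Total weighted completion time = 258

258


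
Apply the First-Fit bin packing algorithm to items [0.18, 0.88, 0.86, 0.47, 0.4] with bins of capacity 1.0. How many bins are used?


Place items sequentially using First-Fit:
  Item 0.18 -> new Bin 1
  Item 0.88 -> new Bin 2
  Item 0.86 -> new Bin 3
  Item 0.47 -> Bin 1 (now 0.65)
  Item 0.4 -> new Bin 4
Total bins used = 4

4


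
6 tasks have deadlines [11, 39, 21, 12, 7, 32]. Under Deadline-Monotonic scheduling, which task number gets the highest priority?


Sort tasks by relative deadline (ascending):
  Task 5: deadline = 7
  Task 1: deadline = 11
  Task 4: deadline = 12
  Task 3: deadline = 21
  Task 6: deadline = 32
  Task 2: deadline = 39
Priority order (highest first): [5, 1, 4, 3, 6, 2]
Highest priority task = 5

5


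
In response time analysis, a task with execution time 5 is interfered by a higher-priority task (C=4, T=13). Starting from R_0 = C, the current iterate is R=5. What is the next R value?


R_next = C + ceil(R_prev / T_hp) * C_hp
ceil(5 / 13) = ceil(0.3846) = 1
Interference = 1 * 4 = 4
R_next = 5 + 4 = 9

9


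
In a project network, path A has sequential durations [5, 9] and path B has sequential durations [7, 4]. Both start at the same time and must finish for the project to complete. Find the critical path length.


Path A total = 5 + 9 = 14
Path B total = 7 + 4 = 11
Critical path = longest path = max(14, 11) = 14

14


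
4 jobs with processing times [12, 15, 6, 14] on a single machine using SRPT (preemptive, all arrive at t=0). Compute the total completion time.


Since all jobs arrive at t=0, SRPT equals SPT ordering.
SPT order: [6, 12, 14, 15]
Completion times:
  Job 1: p=6, C=6
  Job 2: p=12, C=18
  Job 3: p=14, C=32
  Job 4: p=15, C=47
Total completion time = 6 + 18 + 32 + 47 = 103

103


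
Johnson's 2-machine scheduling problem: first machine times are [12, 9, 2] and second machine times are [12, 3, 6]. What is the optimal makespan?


Apply Johnson's rule:
  Group 1 (a <= b): [(3, 2, 6), (1, 12, 12)]
  Group 2 (a > b): [(2, 9, 3)]
Optimal job order: [3, 1, 2]
Schedule:
  Job 3: M1 done at 2, M2 done at 8
  Job 1: M1 done at 14, M2 done at 26
  Job 2: M1 done at 23, M2 done at 29
Makespan = 29

29


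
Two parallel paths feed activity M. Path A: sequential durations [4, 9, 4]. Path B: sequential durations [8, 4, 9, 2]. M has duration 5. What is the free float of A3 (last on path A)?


ES(A3) = sum of predecessors on chain A = 13
EF(A3) = ES + duration = 13 + 4 = 17
Successor of A3 is M. ES(M) = max(sum(A), sum(B)) = max(17, 23) = 23
Free float = ES(successor) - EF(current) = 23 - 17 = 6

6


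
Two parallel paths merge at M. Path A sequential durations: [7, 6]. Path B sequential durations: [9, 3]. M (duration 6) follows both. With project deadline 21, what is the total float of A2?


Forward pass: ES(A2) = sum of predecessors on chain A = 7
EF = ES + duration = 7 + 6 = 13
Backward pass: LF(M) = deadline = 21; LS(M) = 21 - 6 = 15
LF(A2) = LS(M) - sum(successors on chain A) = 15 - 0 = 15
LS = LF - duration = 15 - 6 = 9
Total float = LS - ES = 9 - 7 = 2

2


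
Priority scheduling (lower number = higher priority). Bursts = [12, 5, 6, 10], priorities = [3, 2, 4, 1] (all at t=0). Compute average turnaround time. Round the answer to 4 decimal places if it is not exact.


Sort by priority (ascending = highest first):
Order: [(1, 10), (2, 5), (3, 12), (4, 6)]
Completion times:
  Priority 1, burst=10, C=10
  Priority 2, burst=5, C=15
  Priority 3, burst=12, C=27
  Priority 4, burst=6, C=33
Average turnaround = 85/4 = 21.25

21.25


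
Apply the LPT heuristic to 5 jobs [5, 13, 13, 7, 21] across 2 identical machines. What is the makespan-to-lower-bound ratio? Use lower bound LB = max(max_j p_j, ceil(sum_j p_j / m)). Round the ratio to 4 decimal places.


LPT order: [21, 13, 13, 7, 5]
Machine loads after assignment: [28, 31]
LPT makespan = 31
Lower bound = max(max_job, ceil(total/2)) = max(21, 30) = 30
Ratio = 31 / 30 = 1.0333

1.0333


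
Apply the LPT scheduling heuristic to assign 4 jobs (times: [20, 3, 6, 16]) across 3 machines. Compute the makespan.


Sort jobs in decreasing order (LPT): [20, 16, 6, 3]
Assign each job to the least loaded machine:
  Machine 1: jobs [20], load = 20
  Machine 2: jobs [16], load = 16
  Machine 3: jobs [6, 3], load = 9
Makespan = max load = 20

20


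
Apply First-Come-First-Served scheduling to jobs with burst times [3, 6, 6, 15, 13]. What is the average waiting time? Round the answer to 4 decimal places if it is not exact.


FCFS order (as given): [3, 6, 6, 15, 13]
Waiting times:
  Job 1: wait = 0
  Job 2: wait = 3
  Job 3: wait = 9
  Job 4: wait = 15
  Job 5: wait = 30
Sum of waiting times = 57
Average waiting time = 57/5 = 11.4

11.4


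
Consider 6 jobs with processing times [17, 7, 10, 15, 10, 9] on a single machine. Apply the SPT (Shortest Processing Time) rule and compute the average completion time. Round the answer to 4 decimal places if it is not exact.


Sort jobs by processing time (SPT order): [7, 9, 10, 10, 15, 17]
Compute completion times sequentially:
  Job 1: processing = 7, completes at 7
  Job 2: processing = 9, completes at 16
  Job 3: processing = 10, completes at 26
  Job 4: processing = 10, completes at 36
  Job 5: processing = 15, completes at 51
  Job 6: processing = 17, completes at 68
Sum of completion times = 204
Average completion time = 204/6 = 34.0

34.0


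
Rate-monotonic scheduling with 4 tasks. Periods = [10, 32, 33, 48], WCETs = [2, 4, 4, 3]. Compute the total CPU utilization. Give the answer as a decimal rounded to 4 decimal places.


Compute individual utilizations (exact fractions):
  Task 1: C/T = 2/10 = 1/5 (approx. 0.2)
  Task 2: C/T = 4/32 = 1/8 (approx. 0.125)
  Task 3: C/T = 4/33 (approx. 0.1212)
  Task 4: C/T = 3/48 = 1/16 (approx. 0.0625)
Total utilization U = 1/5 + 1/8 + 4/33 + 1/16 = 1343/2640
Rounded to 4 decimal places: U = 0.5087
RM (Liu & Layland) bound for 4 tasks = 0.756828; compare with U = 1343/2640 (approx. 0.508712)
U <= bound, so schedulable by RM sufficient condition.

0.5087


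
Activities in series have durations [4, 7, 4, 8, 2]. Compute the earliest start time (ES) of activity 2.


Activity 2 starts after activities 1 through 1 complete.
Predecessor durations: [4]
ES = 4 = 4

4


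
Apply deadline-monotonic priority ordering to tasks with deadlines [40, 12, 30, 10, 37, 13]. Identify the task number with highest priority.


Sort tasks by relative deadline (ascending):
  Task 4: deadline = 10
  Task 2: deadline = 12
  Task 6: deadline = 13
  Task 3: deadline = 30
  Task 5: deadline = 37
  Task 1: deadline = 40
Priority order (highest first): [4, 2, 6, 3, 5, 1]
Highest priority task = 4

4


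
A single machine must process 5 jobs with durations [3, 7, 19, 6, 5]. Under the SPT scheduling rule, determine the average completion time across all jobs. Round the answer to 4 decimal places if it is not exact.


Sort jobs by processing time (SPT order): [3, 5, 6, 7, 19]
Compute completion times sequentially:
  Job 1: processing = 3, completes at 3
  Job 2: processing = 5, completes at 8
  Job 3: processing = 6, completes at 14
  Job 4: processing = 7, completes at 21
  Job 5: processing = 19, completes at 40
Sum of completion times = 86
Average completion time = 86/5 = 17.2

17.2


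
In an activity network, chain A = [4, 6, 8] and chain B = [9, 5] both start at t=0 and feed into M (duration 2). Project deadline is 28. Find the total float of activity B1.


Forward pass: ES(B1) = sum of predecessors on chain B = 0
EF = ES + duration = 0 + 9 = 9
Backward pass: LF(M) = deadline = 28; LS(M) = 28 - 2 = 26
LF(B1) = LS(M) - sum(successors on chain B) = 26 - 5 = 21
LS = LF - duration = 21 - 9 = 12
Total float = LS - ES = 12 - 0 = 12

12


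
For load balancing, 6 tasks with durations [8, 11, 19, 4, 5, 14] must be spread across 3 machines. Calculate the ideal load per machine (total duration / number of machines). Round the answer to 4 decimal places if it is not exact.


Total processing time = 8 + 11 + 19 + 4 + 5 + 14 = 61
Number of machines = 3
Ideal balanced load = 61 / 3 = 20.3333

20.3333


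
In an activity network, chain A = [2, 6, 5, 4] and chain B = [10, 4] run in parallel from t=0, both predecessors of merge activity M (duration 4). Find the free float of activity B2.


ES(B2) = sum of predecessors on chain B = 10
EF(B2) = ES + duration = 10 + 4 = 14
Successor of B2 is M. ES(M) = max(sum(A), sum(B)) = max(17, 14) = 17
Free float = ES(successor) - EF(current) = 17 - 14 = 3

3


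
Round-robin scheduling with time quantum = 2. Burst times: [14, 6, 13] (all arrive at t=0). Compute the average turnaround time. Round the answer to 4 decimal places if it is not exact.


Time quantum = 2
Execution trace:
  J1 runs 2 units, time = 2
  J2 runs 2 units, time = 4
  J3 runs 2 units, time = 6
  J1 runs 2 units, time = 8
  J2 runs 2 units, time = 10
  J3 runs 2 units, time = 12
  J1 runs 2 units, time = 14
  J2 runs 2 units, time = 16
  J3 runs 2 units, time = 18
  J1 runs 2 units, time = 20
  J3 runs 2 units, time = 22
  J1 runs 2 units, time = 24
  J3 runs 2 units, time = 26
  J1 runs 2 units, time = 28
  J3 runs 2 units, time = 30
  J1 runs 2 units, time = 32
  J3 runs 1 units, time = 33
Finish times: [32, 16, 33]
Average turnaround = 81/3 = 27.0

27.0


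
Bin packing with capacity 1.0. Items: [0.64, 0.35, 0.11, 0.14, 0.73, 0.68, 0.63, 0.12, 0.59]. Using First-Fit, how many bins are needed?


Place items sequentially using First-Fit:
  Item 0.64 -> new Bin 1
  Item 0.35 -> Bin 1 (now 0.99)
  Item 0.11 -> new Bin 2
  Item 0.14 -> Bin 2 (now 0.25)
  Item 0.73 -> Bin 2 (now 0.98)
  Item 0.68 -> new Bin 3
  Item 0.63 -> new Bin 4
  Item 0.12 -> Bin 3 (now 0.8)
  Item 0.59 -> new Bin 5
Total bins used = 5

5


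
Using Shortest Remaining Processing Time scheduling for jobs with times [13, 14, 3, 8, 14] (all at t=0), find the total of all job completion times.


Since all jobs arrive at t=0, SRPT equals SPT ordering.
SPT order: [3, 8, 13, 14, 14]
Completion times:
  Job 1: p=3, C=3
  Job 2: p=8, C=11
  Job 3: p=13, C=24
  Job 4: p=14, C=38
  Job 5: p=14, C=52
Total completion time = 3 + 11 + 24 + 38 + 52 = 128

128


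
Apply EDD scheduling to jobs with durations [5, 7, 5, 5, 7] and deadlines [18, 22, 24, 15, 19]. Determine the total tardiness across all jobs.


Sort by due date (EDD order): [(5, 15), (5, 18), (7, 19), (7, 22), (5, 24)]
Compute completion times and tardiness:
  Job 1: p=5, d=15, C=5, tardiness=max(0,5-15)=0
  Job 2: p=5, d=18, C=10, tardiness=max(0,10-18)=0
  Job 3: p=7, d=19, C=17, tardiness=max(0,17-19)=0
  Job 4: p=7, d=22, C=24, tardiness=max(0,24-22)=2
  Job 5: p=5, d=24, C=29, tardiness=max(0,29-24)=5
Total tardiness = 7

7


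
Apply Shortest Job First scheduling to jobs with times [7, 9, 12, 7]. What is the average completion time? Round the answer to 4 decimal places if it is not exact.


SJF order (ascending): [7, 7, 9, 12]
Completion times:
  Job 1: burst=7, C=7
  Job 2: burst=7, C=14
  Job 3: burst=9, C=23
  Job 4: burst=12, C=35
Average completion = 79/4 = 19.75

19.75


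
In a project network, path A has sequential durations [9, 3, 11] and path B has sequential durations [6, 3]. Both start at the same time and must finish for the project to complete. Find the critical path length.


Path A total = 9 + 3 + 11 = 23
Path B total = 6 + 3 = 9
Critical path = longest path = max(23, 9) = 23

23


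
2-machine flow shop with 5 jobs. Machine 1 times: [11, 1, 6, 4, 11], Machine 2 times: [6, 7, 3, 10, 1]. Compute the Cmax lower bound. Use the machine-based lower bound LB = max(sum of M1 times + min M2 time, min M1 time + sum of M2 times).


LB1 = sum(M1 times) + min(M2 times) = 33 + 1 = 34
LB2 = min(M1 times) + sum(M2 times) = 1 + 27 = 28
Lower bound = max(LB1, LB2) = max(34, 28) = 34

34


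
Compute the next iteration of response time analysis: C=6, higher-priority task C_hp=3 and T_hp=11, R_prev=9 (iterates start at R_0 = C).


R_next = C + ceil(R_prev / T_hp) * C_hp
ceil(9 / 11) = ceil(0.8182) = 1
Interference = 1 * 3 = 3
R_next = 6 + 3 = 9
R_next = R_prev, so the iteration has converged (response time = 9).

9


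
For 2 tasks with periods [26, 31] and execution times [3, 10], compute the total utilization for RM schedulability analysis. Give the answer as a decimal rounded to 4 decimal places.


Compute individual utilizations (exact fractions):
  Task 1: C/T = 3/26 (approx. 0.1154)
  Task 2: C/T = 10/31 (approx. 0.3226)
Total utilization U = 3/26 + 10/31 = 353/806
Rounded to 4 decimal places: U = 0.4380
RM (Liu & Layland) bound for 2 tasks = 0.828427; compare with U = 353/806 (approx. 0.437965)
U <= bound, so schedulable by RM sufficient condition.

0.4380


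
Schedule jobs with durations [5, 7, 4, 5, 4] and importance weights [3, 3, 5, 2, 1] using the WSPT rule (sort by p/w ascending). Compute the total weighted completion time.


Compute p/w ratios and sort ascending (WSPT): [(4, 5), (5, 3), (7, 3), (5, 2), (4, 1)]
Compute weighted completion times:
  Job (p=4,w=5): C=4, w*C=5*4=20
  Job (p=5,w=3): C=9, w*C=3*9=27
  Job (p=7,w=3): C=16, w*C=3*16=48
  Job (p=5,w=2): C=21, w*C=2*21=42
  Job (p=4,w=1): C=25, w*C=1*25=25
Total weighted completion time = 162

162


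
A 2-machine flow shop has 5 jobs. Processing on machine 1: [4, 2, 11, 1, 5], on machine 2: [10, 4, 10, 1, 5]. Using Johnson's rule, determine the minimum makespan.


Apply Johnson's rule:
  Group 1 (a <= b): [(4, 1, 1), (2, 2, 4), (1, 4, 10), (5, 5, 5)]
  Group 2 (a > b): [(3, 11, 10)]
Optimal job order: [4, 2, 1, 5, 3]
Schedule:
  Job 4: M1 done at 1, M2 done at 2
  Job 2: M1 done at 3, M2 done at 7
  Job 1: M1 done at 7, M2 done at 17
  Job 5: M1 done at 12, M2 done at 22
  Job 3: M1 done at 23, M2 done at 33
Makespan = 33

33


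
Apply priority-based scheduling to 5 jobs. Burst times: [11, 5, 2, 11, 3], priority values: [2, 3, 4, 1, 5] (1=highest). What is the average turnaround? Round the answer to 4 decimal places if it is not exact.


Sort by priority (ascending = highest first):
Order: [(1, 11), (2, 11), (3, 5), (4, 2), (5, 3)]
Completion times:
  Priority 1, burst=11, C=11
  Priority 2, burst=11, C=22
  Priority 3, burst=5, C=27
  Priority 4, burst=2, C=29
  Priority 5, burst=3, C=32
Average turnaround = 121/5 = 24.2

24.2


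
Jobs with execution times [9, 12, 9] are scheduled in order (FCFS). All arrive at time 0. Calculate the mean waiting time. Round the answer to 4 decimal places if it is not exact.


FCFS order (as given): [9, 12, 9]
Waiting times:
  Job 1: wait = 0
  Job 2: wait = 9
  Job 3: wait = 21
Sum of waiting times = 30
Average waiting time = 30/3 = 10.0

10.0


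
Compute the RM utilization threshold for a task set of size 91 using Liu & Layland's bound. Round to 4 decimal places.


Compute 2^(1/91) = 1.0076460851
Subtract 1: 1.0076460851 - 1 = 0.0076460851
Multiply by n: 91 * 0.0076460851 = 0.6957937441
Round to 4 dp: 0.6958

0.6958


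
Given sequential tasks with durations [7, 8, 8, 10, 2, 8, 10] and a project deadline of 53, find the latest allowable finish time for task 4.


LF(activity 4) = deadline - sum of successor durations
Successors: activities 5 through 7 with durations [2, 8, 10]
Sum of successor durations = 20
LF = 53 - 20 = 33

33


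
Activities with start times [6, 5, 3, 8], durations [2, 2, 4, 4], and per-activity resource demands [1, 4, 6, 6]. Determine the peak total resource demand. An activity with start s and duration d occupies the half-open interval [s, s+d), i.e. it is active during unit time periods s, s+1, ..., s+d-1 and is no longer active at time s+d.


Each activity i is active on [start_i, start_i + duration_i).
Compute total resource usage per time slot:
  t=0: active resources = [], total = 0
  t=1: active resources = [], total = 0
  t=2: active resources = [], total = 0
  t=3: active resources = [6], total = 6
  t=4: active resources = [6], total = 6
  t=5: active resources = [4, 6], total = 10
  t=6: active resources = [1, 4, 6], total = 11
  t=7: active resources = [1], total = 1
  t=8: active resources = [6], total = 6
  t=9: active resources = [6], total = 6
  t=10: active resources = [6], total = 6
  t=11: active resources = [6], total = 6
Peak resource demand = 11

11


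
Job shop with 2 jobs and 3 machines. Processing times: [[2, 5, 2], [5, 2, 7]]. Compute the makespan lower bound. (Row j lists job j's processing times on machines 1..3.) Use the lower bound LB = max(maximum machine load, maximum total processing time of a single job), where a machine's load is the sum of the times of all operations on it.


Machine loads:
  Machine 1: 2 + 5 = 7
  Machine 2: 5 + 2 = 7
  Machine 3: 2 + 7 = 9
Max machine load = 9
Job totals:
  Job 1: 9
  Job 2: 14
Max job total = 14
Lower bound = max(9, 14) = 14

14


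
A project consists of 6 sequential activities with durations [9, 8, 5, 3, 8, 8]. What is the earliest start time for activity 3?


Activity 3 starts after activities 1 through 2 complete.
Predecessor durations: [9, 8]
ES = 9 + 8 = 17

17


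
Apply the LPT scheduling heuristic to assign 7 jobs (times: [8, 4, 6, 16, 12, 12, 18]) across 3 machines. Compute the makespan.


Sort jobs in decreasing order (LPT): [18, 16, 12, 12, 8, 6, 4]
Assign each job to the least loaded machine:
  Machine 1: jobs [18, 6, 4], load = 28
  Machine 2: jobs [16, 8], load = 24
  Machine 3: jobs [12, 12], load = 24
Makespan = max load = 28

28


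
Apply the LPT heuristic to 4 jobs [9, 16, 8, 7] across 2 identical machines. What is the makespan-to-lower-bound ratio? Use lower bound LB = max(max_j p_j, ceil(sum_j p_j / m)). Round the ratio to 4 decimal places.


LPT order: [16, 9, 8, 7]
Machine loads after assignment: [23, 17]
LPT makespan = 23
Lower bound = max(max_job, ceil(total/2)) = max(16, 20) = 20
Ratio = 23 / 20 = 1.15

1.15


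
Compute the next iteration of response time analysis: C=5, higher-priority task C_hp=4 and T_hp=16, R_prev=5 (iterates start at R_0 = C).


R_next = C + ceil(R_prev / T_hp) * C_hp
ceil(5 / 16) = ceil(0.3125) = 1
Interference = 1 * 4 = 4
R_next = 5 + 4 = 9

9


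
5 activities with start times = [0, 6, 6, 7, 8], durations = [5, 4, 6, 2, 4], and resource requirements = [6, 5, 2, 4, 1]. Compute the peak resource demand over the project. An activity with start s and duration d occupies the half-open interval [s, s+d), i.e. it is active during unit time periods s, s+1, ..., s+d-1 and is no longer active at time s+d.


Each activity i is active on [start_i, start_i + duration_i).
Compute total resource usage per time slot:
  t=0: active resources = [6], total = 6
  t=1: active resources = [6], total = 6
  t=2: active resources = [6], total = 6
  t=3: active resources = [6], total = 6
  t=4: active resources = [6], total = 6
  t=5: active resources = [], total = 0
  t=6: active resources = [5, 2], total = 7
  t=7: active resources = [5, 2, 4], total = 11
  t=8: active resources = [5, 2, 4, 1], total = 12
  t=9: active resources = [5, 2, 1], total = 8
  t=10: active resources = [2, 1], total = 3
  t=11: active resources = [2, 1], total = 3
Peak resource demand = 12

12


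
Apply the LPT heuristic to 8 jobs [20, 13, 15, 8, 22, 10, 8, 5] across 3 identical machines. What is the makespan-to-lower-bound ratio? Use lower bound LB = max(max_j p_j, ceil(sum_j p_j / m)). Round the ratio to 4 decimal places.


LPT order: [22, 20, 15, 13, 10, 8, 8, 5]
Machine loads after assignment: [35, 30, 36]
LPT makespan = 36
Lower bound = max(max_job, ceil(total/3)) = max(22, 34) = 34
Ratio = 36 / 34 = 1.0588

1.0588
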